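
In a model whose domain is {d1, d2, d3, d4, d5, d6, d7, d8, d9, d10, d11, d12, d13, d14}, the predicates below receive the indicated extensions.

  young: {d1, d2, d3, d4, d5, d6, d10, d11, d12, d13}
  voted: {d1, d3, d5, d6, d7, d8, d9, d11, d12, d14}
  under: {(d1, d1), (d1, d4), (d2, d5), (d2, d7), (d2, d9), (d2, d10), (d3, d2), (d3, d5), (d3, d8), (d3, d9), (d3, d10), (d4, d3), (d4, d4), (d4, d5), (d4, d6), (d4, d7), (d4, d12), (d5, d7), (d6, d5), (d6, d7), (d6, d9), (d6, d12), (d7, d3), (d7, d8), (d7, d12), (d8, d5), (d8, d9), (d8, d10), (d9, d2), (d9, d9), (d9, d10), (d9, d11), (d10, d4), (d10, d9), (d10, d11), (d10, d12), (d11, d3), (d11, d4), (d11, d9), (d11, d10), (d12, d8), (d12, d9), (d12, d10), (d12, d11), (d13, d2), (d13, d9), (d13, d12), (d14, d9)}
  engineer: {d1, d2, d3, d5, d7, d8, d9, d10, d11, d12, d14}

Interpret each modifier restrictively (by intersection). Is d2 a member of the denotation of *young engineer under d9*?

⟦under d9⟧ = {x : ⟨x, d9⟩ ∈ ⟦under⟧} = {d2, d3, d6, d8, d9, d10, d11, d12, d13, d14}
⟦engineer⟧ = {d1, d2, d3, d5, d7, d8, d9, d10, d11, d12, d14}
… ∩ ⟦under d9⟧ = {d1, d2, d3, d5, d7, d8, d9, d10, d11, d12, d14} ∩ {d2, d3, d6, d8, d9, d10, d11, d12, d13, d14} = {d2, d3, d8, d9, d10, d11, d12, d14}
… ∩ ⟦young⟧ = {d2, d3, d8, d9, d10, d11, d12, d14} ∩ {d1, d2, d3, d4, d5, d6, d10, d11, d12, d13} = {d2, d3, d10, d11, d12}
⟦young engineer under d9⟧ = {d2, d3, d10, d11, d12}; d2 ∈ this set.

yes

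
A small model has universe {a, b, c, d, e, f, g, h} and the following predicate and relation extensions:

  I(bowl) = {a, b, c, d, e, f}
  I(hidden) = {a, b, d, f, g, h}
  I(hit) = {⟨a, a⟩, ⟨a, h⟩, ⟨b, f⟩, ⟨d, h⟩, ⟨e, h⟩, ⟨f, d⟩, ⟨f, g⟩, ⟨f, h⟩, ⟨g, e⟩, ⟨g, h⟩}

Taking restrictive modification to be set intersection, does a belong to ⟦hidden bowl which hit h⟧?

yes

⟦which hit h⟧ = {x : ⟨x, h⟩ ∈ ⟦hit⟧} = {a, d, e, f, g}
⟦bowl⟧ = {a, b, c, d, e, f}
… ∩ ⟦which hit h⟧ = {a, b, c, d, e, f} ∩ {a, d, e, f, g} = {a, d, e, f}
… ∩ ⟦hidden⟧ = {a, d, e, f} ∩ {a, b, d, f, g, h} = {a, d, f}
⟦hidden bowl which hit h⟧ = {a, d, f}; a ∈ this set.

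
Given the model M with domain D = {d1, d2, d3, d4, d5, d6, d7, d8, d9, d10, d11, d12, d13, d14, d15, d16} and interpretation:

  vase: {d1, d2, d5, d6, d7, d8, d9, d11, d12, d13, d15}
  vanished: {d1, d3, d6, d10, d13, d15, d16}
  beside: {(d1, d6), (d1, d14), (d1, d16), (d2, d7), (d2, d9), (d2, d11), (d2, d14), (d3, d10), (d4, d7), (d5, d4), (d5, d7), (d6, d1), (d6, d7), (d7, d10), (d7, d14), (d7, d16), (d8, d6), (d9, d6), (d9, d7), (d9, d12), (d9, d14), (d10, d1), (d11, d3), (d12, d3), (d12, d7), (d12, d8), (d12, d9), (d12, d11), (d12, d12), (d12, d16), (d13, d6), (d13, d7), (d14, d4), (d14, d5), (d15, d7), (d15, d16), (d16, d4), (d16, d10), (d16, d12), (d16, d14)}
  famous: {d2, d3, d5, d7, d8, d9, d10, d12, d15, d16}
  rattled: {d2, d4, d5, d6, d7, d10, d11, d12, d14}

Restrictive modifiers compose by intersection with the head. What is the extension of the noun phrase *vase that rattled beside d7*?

⟦that rattled⟧ = ⟦rattled⟧ = {d2, d4, d5, d6, d7, d10, d11, d12, d14}
⟦beside d7⟧ = {x : ⟨x, d7⟩ ∈ ⟦beside⟧} = {d2, d4, d5, d6, d9, d12, d13, d15}
⟦vase⟧ = {d1, d2, d5, d6, d7, d8, d9, d11, d12, d13, d15}
… ∩ ⟦that rattled⟧ = {d1, d2, d5, d6, d7, d8, d9, d11, d12, d13, d15} ∩ {d2, d4, d5, d6, d7, d10, d11, d12, d14} = {d2, d5, d6, d7, d11, d12}
… ∩ ⟦beside d7⟧ = {d2, d5, d6, d7, d11, d12} ∩ {d2, d4, d5, d6, d9, d12, d13, d15} = {d2, d5, d6, d12}
So ⟦vase that rattled beside d7⟧ = {d2, d5, d6, d12}.

{d2, d5, d6, d12}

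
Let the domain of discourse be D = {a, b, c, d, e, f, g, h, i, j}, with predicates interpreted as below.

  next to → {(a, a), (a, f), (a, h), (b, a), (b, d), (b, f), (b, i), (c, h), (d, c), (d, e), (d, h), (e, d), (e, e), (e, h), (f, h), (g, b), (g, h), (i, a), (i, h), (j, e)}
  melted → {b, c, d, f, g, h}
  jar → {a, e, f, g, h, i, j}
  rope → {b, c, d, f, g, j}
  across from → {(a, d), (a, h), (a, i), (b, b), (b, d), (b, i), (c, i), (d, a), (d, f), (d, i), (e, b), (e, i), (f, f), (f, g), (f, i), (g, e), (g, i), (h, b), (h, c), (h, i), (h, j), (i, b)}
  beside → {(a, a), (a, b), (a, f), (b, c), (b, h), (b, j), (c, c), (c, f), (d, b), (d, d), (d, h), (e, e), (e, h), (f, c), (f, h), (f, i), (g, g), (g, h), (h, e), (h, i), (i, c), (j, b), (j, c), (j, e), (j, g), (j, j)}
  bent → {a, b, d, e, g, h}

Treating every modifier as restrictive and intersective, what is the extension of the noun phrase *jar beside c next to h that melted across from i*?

{f}

⟦beside c⟧ = {x : ⟨x, c⟩ ∈ ⟦beside⟧} = {b, c, f, i, j}
⟦next to h⟧ = {x : ⟨x, h⟩ ∈ ⟦next to⟧} = {a, c, d, e, f, g, i}
⟦that melted⟧ = ⟦melted⟧ = {b, c, d, f, g, h}
⟦across from i⟧ = {x : ⟨x, i⟩ ∈ ⟦across from⟧} = {a, b, c, d, e, f, g, h}
⟦jar⟧ = {a, e, f, g, h, i, j}
… ∩ ⟦beside c⟧ = {a, e, f, g, h, i, j} ∩ {b, c, f, i, j} = {f, i, j}
… ∩ ⟦next to h⟧ = {f, i, j} ∩ {a, c, d, e, f, g, i} = {f, i}
… ∩ ⟦that melted⟧ = {f, i} ∩ {b, c, d, f, g, h} = {f}
… ∩ ⟦across from i⟧ = {f} ∩ {a, b, c, d, e, f, g, h} = {f}
So ⟦jar beside c next to h that melted across from i⟧ = {f}.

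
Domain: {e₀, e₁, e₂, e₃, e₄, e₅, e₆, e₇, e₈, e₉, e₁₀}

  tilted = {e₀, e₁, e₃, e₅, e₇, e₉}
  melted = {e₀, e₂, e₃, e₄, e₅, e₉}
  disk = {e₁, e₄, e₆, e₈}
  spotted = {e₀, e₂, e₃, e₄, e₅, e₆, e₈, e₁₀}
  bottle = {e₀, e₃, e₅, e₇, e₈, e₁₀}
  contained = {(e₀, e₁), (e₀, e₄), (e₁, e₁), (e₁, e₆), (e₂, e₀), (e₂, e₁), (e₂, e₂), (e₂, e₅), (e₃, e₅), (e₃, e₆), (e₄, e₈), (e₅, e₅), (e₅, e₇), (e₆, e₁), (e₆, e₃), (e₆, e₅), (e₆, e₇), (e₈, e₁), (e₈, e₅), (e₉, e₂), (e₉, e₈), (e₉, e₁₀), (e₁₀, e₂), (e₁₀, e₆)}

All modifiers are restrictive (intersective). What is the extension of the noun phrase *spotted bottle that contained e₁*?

⟦that contained e₁⟧ = {x : ⟨x, e₁⟩ ∈ ⟦contained⟧} = {e₀, e₁, e₂, e₆, e₈}
⟦bottle⟧ = {e₀, e₃, e₅, e₇, e₈, e₁₀}
… ∩ ⟦that contained e₁⟧ = {e₀, e₃, e₅, e₇, e₈, e₁₀} ∩ {e₀, e₁, e₂, e₆, e₈} = {e₀, e₈}
… ∩ ⟦spotted⟧ = {e₀, e₈} ∩ {e₀, e₂, e₃, e₄, e₅, e₆, e₈, e₁₀} = {e₀, e₈}
So ⟦spotted bottle that contained e₁⟧ = {e₀, e₈}.

{e₀, e₈}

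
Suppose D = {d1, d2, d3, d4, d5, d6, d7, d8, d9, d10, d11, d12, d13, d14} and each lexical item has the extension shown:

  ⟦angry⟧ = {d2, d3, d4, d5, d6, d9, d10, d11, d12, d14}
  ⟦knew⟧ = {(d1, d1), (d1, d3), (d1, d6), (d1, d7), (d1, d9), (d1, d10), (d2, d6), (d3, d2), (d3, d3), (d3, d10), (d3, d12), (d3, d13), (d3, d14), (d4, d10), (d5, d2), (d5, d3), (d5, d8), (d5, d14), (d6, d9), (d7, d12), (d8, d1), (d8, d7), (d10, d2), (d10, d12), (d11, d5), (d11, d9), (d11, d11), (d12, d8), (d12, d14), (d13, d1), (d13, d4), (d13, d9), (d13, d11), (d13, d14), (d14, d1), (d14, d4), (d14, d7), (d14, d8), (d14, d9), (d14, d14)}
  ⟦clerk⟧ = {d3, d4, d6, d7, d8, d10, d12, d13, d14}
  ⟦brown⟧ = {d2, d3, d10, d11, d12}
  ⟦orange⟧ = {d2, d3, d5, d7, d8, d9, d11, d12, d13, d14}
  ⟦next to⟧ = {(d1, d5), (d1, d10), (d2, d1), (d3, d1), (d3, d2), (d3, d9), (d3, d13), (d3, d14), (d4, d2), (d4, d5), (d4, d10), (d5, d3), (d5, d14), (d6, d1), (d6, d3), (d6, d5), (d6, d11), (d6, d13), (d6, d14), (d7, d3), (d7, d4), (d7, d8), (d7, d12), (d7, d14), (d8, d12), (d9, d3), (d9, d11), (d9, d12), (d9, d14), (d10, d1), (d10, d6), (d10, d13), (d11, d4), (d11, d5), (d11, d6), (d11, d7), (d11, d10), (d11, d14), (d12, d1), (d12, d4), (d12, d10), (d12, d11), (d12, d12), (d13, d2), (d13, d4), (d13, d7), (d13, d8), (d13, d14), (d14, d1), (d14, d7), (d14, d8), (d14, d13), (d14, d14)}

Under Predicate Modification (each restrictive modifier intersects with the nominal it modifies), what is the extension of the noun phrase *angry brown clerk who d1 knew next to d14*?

⟦who d1 knew⟧ = {x : ⟨d1, x⟩ ∈ ⟦knew⟧} = {d1, d3, d6, d7, d9, d10}
⟦next to d14⟧ = {x : ⟨x, d14⟩ ∈ ⟦next to⟧} = {d3, d5, d6, d7, d9, d11, d13, d14}
⟦clerk⟧ = {d3, d4, d6, d7, d8, d10, d12, d13, d14}
… ∩ ⟦who d1 knew⟧ = {d3, d4, d6, d7, d8, d10, d12, d13, d14} ∩ {d1, d3, d6, d7, d9, d10} = {d3, d6, d7, d10}
… ∩ ⟦next to d14⟧ = {d3, d6, d7, d10} ∩ {d3, d5, d6, d7, d9, d11, d13, d14} = {d3, d6, d7}
… ∩ ⟦angry⟧ = {d3, d6, d7} ∩ {d2, d3, d4, d5, d6, d9, d10, d11, d12, d14} = {d3, d6}
… ∩ ⟦brown⟧ = {d3, d6} ∩ {d2, d3, d10, d11, d12} = {d3}
So ⟦angry brown clerk who d1 knew next to d14⟧ = {d3}.

{d3}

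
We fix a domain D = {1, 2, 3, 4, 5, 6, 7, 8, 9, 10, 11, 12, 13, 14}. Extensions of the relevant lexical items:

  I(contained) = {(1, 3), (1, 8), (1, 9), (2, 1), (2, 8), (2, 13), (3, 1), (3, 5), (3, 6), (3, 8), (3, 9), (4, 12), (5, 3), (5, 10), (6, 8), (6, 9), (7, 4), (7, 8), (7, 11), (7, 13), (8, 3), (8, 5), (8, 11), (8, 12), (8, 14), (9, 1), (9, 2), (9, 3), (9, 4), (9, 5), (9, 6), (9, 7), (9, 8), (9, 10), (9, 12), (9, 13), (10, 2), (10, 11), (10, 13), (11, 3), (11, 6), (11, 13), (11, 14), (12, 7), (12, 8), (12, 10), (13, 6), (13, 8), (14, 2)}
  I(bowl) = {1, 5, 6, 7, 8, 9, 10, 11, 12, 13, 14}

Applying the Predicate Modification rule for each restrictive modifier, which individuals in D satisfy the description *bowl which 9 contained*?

⟦which 9 contained⟧ = {x : ⟨9, x⟩ ∈ ⟦contained⟧} = {1, 2, 3, 4, 5, 6, 7, 8, 10, 12, 13}
⟦bowl⟧ = {1, 5, 6, 7, 8, 9, 10, 11, 12, 13, 14}
… ∩ ⟦which 9 contained⟧ = {1, 5, 6, 7, 8, 9, 10, 11, 12, 13, 14} ∩ {1, 2, 3, 4, 5, 6, 7, 8, 10, 12, 13} = {1, 5, 6, 7, 8, 10, 12, 13}
So ⟦bowl which 9 contained⟧ = {1, 5, 6, 7, 8, 10, 12, 13}.

{1, 5, 6, 7, 8, 10, 12, 13}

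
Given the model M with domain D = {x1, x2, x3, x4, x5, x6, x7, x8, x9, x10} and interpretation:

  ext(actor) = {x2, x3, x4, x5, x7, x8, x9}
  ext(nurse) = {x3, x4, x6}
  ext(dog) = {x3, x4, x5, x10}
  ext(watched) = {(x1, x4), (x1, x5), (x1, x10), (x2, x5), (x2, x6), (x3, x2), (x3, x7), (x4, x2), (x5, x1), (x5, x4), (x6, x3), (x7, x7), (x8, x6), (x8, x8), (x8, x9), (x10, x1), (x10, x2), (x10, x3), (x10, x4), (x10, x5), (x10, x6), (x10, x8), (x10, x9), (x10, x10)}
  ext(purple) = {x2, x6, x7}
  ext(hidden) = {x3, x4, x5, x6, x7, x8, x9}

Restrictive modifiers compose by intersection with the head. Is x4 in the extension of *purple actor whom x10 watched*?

⟦whom x10 watched⟧ = {x : ⟨x10, x⟩ ∈ ⟦watched⟧} = {x1, x2, x3, x4, x5, x6, x8, x9, x10}
⟦actor⟧ = {x2, x3, x4, x5, x7, x8, x9}
… ∩ ⟦whom x10 watched⟧ = {x2, x3, x4, x5, x7, x8, x9} ∩ {x1, x2, x3, x4, x5, x6, x8, x9, x10} = {x2, x3, x4, x5, x8, x9}
… ∩ ⟦purple⟧ = {x2, x3, x4, x5, x8, x9} ∩ {x2, x6, x7} = {x2}
⟦purple actor whom x10 watched⟧ = {x2}; x4 ∉ this set.

no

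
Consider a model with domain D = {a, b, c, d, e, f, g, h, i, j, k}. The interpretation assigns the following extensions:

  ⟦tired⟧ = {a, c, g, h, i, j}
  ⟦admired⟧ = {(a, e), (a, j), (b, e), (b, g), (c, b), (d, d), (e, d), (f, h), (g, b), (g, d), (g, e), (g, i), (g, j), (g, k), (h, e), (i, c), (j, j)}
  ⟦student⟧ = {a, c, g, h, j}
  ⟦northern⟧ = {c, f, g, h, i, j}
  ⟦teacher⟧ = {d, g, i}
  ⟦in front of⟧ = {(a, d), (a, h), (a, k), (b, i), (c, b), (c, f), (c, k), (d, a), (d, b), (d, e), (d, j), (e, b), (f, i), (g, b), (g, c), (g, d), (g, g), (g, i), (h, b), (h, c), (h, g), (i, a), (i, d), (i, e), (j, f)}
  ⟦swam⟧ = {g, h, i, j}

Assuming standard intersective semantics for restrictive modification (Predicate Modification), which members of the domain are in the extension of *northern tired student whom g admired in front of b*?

{ }

⟦whom g admired⟧ = {x : ⟨g, x⟩ ∈ ⟦admired⟧} = {b, d, e, i, j, k}
⟦in front of b⟧ = {x : ⟨x, b⟩ ∈ ⟦in front of⟧} = {c, d, e, g, h}
⟦student⟧ = {a, c, g, h, j}
… ∩ ⟦whom g admired⟧ = {a, c, g, h, j} ∩ {b, d, e, i, j, k} = {j}
… ∩ ⟦in front of b⟧ = {j} ∩ {c, d, e, g, h} = ∅
… ∩ ⟦northern⟧ = ∅ ∩ {c, f, g, h, i, j} = ∅
… ∩ ⟦tired⟧ = ∅ ∩ {a, c, g, h, i, j} = ∅
So ⟦northern tired student whom g admired in front of b⟧ = { }.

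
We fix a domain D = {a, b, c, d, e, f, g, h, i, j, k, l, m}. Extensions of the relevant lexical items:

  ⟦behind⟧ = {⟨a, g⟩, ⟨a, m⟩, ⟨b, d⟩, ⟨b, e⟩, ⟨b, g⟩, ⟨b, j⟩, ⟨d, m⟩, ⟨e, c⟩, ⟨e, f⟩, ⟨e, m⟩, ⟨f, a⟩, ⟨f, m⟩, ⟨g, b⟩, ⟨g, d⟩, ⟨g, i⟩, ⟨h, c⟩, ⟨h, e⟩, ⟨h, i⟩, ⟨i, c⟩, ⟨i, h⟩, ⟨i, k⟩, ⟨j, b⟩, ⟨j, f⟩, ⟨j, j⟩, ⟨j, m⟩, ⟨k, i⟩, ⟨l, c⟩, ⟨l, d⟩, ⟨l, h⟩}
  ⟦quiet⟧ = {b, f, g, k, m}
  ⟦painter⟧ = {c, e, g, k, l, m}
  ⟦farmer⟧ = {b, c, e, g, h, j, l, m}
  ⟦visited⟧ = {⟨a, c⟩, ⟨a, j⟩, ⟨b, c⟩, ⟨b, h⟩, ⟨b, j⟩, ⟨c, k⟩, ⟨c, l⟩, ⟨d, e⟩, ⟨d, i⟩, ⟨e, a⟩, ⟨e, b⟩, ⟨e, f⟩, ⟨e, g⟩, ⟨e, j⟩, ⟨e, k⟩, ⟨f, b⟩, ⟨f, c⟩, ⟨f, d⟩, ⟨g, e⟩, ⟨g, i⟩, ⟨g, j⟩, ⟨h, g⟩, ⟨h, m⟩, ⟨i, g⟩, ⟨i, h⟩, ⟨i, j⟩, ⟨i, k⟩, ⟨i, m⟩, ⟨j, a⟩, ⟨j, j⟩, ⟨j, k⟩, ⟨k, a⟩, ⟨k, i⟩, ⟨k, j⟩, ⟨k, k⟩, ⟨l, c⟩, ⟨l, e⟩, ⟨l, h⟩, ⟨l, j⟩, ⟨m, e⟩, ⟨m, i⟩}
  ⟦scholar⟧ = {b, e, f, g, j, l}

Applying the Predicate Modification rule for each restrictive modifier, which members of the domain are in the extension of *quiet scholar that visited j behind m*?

⟦that visited j⟧ = {x : ⟨x, j⟩ ∈ ⟦visited⟧} = {a, b, e, g, i, j, k, l}
⟦behind m⟧ = {x : ⟨x, m⟩ ∈ ⟦behind⟧} = {a, d, e, f, j}
⟦scholar⟧ = {b, e, f, g, j, l}
… ∩ ⟦that visited j⟧ = {b, e, f, g, j, l} ∩ {a, b, e, g, i, j, k, l} = {b, e, g, j, l}
… ∩ ⟦behind m⟧ = {b, e, g, j, l} ∩ {a, d, e, f, j} = {e, j}
… ∩ ⟦quiet⟧ = {e, j} ∩ {b, f, g, k, m} = ∅
So ⟦quiet scholar that visited j behind m⟧ = { }.

{ }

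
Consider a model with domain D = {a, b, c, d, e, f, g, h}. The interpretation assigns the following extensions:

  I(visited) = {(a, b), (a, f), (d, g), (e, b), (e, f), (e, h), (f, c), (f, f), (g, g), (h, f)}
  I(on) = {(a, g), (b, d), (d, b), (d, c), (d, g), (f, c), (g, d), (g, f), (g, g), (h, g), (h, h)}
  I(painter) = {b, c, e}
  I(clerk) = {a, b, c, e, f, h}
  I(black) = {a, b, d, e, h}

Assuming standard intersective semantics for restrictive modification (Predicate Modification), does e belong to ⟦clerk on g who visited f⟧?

no

⟦on g⟧ = {x : ⟨x, g⟩ ∈ ⟦on⟧} = {a, d, g, h}
⟦who visited f⟧ = {x : ⟨x, f⟩ ∈ ⟦visited⟧} = {a, e, f, h}
⟦clerk⟧ = {a, b, c, e, f, h}
… ∩ ⟦on g⟧ = {a, b, c, e, f, h} ∩ {a, d, g, h} = {a, h}
… ∩ ⟦who visited f⟧ = {a, h} ∩ {a, e, f, h} = {a, h}
⟦clerk on g who visited f⟧ = {a, h}; e ∉ this set.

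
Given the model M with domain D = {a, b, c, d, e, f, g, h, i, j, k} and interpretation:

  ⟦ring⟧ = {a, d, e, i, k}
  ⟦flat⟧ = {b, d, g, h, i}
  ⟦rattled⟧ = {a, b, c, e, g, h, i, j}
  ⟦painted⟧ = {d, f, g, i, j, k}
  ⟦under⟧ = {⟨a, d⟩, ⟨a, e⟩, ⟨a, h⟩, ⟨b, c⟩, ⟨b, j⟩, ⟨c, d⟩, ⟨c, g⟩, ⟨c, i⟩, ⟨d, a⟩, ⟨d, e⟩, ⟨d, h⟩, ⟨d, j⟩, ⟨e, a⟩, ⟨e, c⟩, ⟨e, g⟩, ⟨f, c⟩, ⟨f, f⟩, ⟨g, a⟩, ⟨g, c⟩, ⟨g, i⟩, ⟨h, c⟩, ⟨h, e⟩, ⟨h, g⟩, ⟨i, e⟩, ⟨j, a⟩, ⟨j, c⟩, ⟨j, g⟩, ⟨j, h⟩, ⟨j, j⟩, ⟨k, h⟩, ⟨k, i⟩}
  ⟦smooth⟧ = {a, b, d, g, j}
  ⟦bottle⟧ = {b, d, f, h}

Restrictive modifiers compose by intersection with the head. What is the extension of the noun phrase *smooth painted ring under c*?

⟦under c⟧ = {x : ⟨x, c⟩ ∈ ⟦under⟧} = {b, e, f, g, h, j}
⟦ring⟧ = {a, d, e, i, k}
… ∩ ⟦under c⟧ = {a, d, e, i, k} ∩ {b, e, f, g, h, j} = {e}
… ∩ ⟦smooth⟧ = {e} ∩ {a, b, d, g, j} = ∅
… ∩ ⟦painted⟧ = ∅ ∩ {d, f, g, i, j, k} = ∅
So ⟦smooth painted ring under c⟧ = ∅.

∅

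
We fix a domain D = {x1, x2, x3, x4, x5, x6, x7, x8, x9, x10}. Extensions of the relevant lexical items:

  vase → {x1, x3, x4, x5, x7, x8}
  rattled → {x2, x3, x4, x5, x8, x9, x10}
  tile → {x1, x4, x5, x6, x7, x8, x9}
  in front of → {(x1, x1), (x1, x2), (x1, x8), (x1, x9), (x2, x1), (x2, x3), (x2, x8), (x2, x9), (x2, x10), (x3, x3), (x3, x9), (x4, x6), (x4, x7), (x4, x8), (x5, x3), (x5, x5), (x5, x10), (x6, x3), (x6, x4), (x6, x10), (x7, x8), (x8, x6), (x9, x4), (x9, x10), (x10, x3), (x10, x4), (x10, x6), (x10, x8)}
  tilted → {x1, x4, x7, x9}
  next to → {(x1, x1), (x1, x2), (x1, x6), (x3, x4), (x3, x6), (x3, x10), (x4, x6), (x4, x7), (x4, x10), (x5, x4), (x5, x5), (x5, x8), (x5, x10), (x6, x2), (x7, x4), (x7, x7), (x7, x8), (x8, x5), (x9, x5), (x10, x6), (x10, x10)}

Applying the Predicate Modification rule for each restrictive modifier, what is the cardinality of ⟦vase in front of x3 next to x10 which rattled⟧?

2

⟦in front of x3⟧ = {x : ⟨x, x3⟩ ∈ ⟦in front of⟧} = {x2, x3, x5, x6, x10}
⟦next to x10⟧ = {x : ⟨x, x10⟩ ∈ ⟦next to⟧} = {x3, x4, x5, x10}
⟦which rattled⟧ = ⟦rattled⟧ = {x2, x3, x4, x5, x8, x9, x10}
⟦vase⟧ = {x1, x3, x4, x5, x7, x8}
… ∩ ⟦in front of x3⟧ = {x1, x3, x4, x5, x7, x8} ∩ {x2, x3, x5, x6, x10} = {x3, x5}
… ∩ ⟦next to x10⟧ = {x3, x5} ∩ {x3, x4, x5, x10} = {x3, x5}
… ∩ ⟦which rattled⟧ = {x3, x5} ∩ {x2, x3, x4, x5, x8, x9, x10} = {x3, x5}
⟦vase in front of x3 next to x10 which rattled⟧ = {x3, x5}, so the cardinality is 2.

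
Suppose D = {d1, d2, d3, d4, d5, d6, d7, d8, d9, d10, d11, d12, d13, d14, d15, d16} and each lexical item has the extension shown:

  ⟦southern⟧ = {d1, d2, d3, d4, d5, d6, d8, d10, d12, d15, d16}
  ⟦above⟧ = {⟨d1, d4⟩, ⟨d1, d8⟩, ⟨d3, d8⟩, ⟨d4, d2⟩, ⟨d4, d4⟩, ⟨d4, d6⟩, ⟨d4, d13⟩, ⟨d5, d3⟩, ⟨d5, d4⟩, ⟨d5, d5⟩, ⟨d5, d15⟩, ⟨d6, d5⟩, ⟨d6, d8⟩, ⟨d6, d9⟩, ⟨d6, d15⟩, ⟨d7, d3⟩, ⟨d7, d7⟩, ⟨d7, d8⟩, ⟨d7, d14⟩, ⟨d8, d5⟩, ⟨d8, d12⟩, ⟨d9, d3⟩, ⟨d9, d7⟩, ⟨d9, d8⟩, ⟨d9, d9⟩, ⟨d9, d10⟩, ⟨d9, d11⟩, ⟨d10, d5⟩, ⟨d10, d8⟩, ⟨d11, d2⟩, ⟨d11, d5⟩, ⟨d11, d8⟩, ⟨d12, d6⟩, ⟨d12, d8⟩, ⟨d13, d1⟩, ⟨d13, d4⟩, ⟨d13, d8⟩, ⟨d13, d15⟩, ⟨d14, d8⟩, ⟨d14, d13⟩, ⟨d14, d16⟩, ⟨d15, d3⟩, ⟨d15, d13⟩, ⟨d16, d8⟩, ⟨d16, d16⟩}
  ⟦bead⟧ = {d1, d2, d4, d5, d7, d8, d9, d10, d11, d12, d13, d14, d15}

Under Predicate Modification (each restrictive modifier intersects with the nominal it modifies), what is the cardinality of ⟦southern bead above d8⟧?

3

⟦above d8⟧ = {x : ⟨x, d8⟩ ∈ ⟦above⟧} = {d1, d3, d6, d7, d9, d10, d11, d12, d13, d14, d16}
⟦bead⟧ = {d1, d2, d4, d5, d7, d8, d9, d10, d11, d12, d13, d14, d15}
… ∩ ⟦above d8⟧ = {d1, d2, d4, d5, d7, d8, d9, d10, d11, d12, d13, d14, d15} ∩ {d1, d3, d6, d7, d9, d10, d11, d12, d13, d14, d16} = {d1, d7, d9, d10, d11, d12, d13, d14}
… ∩ ⟦southern⟧ = {d1, d7, d9, d10, d11, d12, d13, d14} ∩ {d1, d2, d3, d4, d5, d6, d8, d10, d12, d15, d16} = {d1, d10, d12}
⟦southern bead above d8⟧ = {d1, d10, d12}, so the cardinality is 3.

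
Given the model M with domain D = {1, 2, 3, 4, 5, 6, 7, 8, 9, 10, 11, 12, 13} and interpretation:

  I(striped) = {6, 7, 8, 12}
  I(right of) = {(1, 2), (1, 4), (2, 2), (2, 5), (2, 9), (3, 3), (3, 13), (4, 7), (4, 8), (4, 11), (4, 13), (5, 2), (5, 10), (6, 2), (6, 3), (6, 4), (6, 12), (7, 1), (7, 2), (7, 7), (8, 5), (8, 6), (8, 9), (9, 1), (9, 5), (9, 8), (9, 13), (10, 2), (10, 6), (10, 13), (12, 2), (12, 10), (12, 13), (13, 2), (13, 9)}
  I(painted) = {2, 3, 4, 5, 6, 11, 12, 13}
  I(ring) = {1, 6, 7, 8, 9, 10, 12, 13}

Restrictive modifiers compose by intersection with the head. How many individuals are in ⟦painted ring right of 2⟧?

⟦right of 2⟧ = {x : ⟨x, 2⟩ ∈ ⟦right of⟧} = {1, 2, 5, 6, 7, 10, 12, 13}
⟦ring⟧ = {1, 6, 7, 8, 9, 10, 12, 13}
… ∩ ⟦right of 2⟧ = {1, 6, 7, 8, 9, 10, 12, 13} ∩ {1, 2, 5, 6, 7, 10, 12, 13} = {1, 6, 7, 10, 12, 13}
… ∩ ⟦painted⟧ = {1, 6, 7, 10, 12, 13} ∩ {2, 3, 4, 5, 6, 11, 12, 13} = {6, 12, 13}
⟦painted ring right of 2⟧ = {6, 12, 13}, so the cardinality is 3.

3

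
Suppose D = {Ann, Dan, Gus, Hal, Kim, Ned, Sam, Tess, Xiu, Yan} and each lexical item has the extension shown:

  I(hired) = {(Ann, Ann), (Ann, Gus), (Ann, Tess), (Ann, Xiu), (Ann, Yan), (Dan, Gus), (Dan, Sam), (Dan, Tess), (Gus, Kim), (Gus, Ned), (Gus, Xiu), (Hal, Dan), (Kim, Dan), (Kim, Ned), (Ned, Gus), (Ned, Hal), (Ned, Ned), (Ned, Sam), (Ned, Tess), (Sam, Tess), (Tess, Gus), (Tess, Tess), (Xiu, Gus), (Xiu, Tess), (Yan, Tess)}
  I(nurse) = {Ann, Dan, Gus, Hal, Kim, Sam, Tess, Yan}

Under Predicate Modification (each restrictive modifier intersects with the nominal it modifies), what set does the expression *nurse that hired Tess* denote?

{Ann, Dan, Sam, Tess, Yan}

⟦that hired Tess⟧ = {x : ⟨x, Tess⟩ ∈ ⟦hired⟧} = {Ann, Dan, Ned, Sam, Tess, Xiu, Yan}
⟦nurse⟧ = {Ann, Dan, Gus, Hal, Kim, Sam, Tess, Yan}
… ∩ ⟦that hired Tess⟧ = {Ann, Dan, Gus, Hal, Kim, Sam, Tess, Yan} ∩ {Ann, Dan, Ned, Sam, Tess, Xiu, Yan} = {Ann, Dan, Sam, Tess, Yan}
So ⟦nurse that hired Tess⟧ = {Ann, Dan, Sam, Tess, Yan}.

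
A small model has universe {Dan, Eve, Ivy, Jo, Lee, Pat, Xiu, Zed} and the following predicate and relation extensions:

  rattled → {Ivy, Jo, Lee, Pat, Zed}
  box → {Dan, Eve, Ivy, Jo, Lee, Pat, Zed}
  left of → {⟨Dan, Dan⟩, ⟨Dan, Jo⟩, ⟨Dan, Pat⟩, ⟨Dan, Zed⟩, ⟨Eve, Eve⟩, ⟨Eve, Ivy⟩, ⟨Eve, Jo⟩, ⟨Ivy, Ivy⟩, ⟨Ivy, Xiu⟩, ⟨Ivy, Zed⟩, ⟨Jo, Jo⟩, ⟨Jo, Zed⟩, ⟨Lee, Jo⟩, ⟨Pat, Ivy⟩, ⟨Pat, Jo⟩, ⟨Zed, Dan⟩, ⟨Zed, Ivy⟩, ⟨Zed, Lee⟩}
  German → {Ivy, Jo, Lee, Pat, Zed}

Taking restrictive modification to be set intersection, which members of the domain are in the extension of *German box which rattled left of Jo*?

⟦which rattled⟧ = ⟦rattled⟧ = {Ivy, Jo, Lee, Pat, Zed}
⟦left of Jo⟧ = {x : ⟨x, Jo⟩ ∈ ⟦left of⟧} = {Dan, Eve, Jo, Lee, Pat}
⟦box⟧ = {Dan, Eve, Ivy, Jo, Lee, Pat, Zed}
… ∩ ⟦which rattled⟧ = {Dan, Eve, Ivy, Jo, Lee, Pat, Zed} ∩ {Ivy, Jo, Lee, Pat, Zed} = {Ivy, Jo, Lee, Pat, Zed}
… ∩ ⟦left of Jo⟧ = {Ivy, Jo, Lee, Pat, Zed} ∩ {Dan, Eve, Jo, Lee, Pat} = {Jo, Lee, Pat}
… ∩ ⟦German⟧ = {Jo, Lee, Pat} ∩ {Ivy, Jo, Lee, Pat, Zed} = {Jo, Lee, Pat}
So ⟦German box which rattled left of Jo⟧ = {Jo, Lee, Pat}.

{Jo, Lee, Pat}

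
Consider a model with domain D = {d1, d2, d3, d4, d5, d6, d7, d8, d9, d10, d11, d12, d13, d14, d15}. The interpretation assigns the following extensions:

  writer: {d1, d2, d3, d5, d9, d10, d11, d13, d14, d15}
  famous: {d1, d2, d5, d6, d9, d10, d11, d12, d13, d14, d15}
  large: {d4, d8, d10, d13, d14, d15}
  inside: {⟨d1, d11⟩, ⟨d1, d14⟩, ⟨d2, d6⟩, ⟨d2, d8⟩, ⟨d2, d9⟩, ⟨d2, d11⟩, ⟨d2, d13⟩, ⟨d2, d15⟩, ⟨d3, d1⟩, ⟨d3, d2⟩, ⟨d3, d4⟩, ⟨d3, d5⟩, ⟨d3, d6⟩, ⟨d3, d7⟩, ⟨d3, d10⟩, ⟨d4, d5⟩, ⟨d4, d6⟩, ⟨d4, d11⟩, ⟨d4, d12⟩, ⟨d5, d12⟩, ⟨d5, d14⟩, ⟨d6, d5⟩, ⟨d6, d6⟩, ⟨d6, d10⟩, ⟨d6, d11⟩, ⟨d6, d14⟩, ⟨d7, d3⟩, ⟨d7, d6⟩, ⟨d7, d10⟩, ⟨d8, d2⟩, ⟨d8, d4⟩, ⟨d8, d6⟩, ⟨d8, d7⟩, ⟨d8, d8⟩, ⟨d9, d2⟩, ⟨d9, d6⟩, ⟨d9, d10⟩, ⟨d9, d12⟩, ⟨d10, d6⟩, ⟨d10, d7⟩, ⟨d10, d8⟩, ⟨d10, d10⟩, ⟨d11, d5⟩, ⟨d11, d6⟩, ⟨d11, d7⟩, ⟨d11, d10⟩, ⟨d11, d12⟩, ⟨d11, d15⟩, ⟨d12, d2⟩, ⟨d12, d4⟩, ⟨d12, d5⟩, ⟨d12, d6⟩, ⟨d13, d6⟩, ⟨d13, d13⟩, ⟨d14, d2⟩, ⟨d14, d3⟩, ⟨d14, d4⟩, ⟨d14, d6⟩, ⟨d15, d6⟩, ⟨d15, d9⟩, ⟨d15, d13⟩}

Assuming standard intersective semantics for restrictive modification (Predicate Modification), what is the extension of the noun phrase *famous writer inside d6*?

⟦inside d6⟧ = {x : ⟨x, d6⟩ ∈ ⟦inside⟧} = {d2, d3, d4, d6, d7, d8, d9, d10, d11, d12, d13, d14, d15}
⟦writer⟧ = {d1, d2, d3, d5, d9, d10, d11, d13, d14, d15}
… ∩ ⟦inside d6⟧ = {d1, d2, d3, d5, d9, d10, d11, d13, d14, d15} ∩ {d2, d3, d4, d6, d7, d8, d9, d10, d11, d12, d13, d14, d15} = {d2, d3, d9, d10, d11, d13, d14, d15}
… ∩ ⟦famous⟧ = {d2, d3, d9, d10, d11, d13, d14, d15} ∩ {d1, d2, d5, d6, d9, d10, d11, d12, d13, d14, d15} = {d2, d9, d10, d11, d13, d14, d15}
So ⟦famous writer inside d6⟧ = {d2, d9, d10, d11, d13, d14, d15}.

{d2, d9, d10, d11, d13, d14, d15}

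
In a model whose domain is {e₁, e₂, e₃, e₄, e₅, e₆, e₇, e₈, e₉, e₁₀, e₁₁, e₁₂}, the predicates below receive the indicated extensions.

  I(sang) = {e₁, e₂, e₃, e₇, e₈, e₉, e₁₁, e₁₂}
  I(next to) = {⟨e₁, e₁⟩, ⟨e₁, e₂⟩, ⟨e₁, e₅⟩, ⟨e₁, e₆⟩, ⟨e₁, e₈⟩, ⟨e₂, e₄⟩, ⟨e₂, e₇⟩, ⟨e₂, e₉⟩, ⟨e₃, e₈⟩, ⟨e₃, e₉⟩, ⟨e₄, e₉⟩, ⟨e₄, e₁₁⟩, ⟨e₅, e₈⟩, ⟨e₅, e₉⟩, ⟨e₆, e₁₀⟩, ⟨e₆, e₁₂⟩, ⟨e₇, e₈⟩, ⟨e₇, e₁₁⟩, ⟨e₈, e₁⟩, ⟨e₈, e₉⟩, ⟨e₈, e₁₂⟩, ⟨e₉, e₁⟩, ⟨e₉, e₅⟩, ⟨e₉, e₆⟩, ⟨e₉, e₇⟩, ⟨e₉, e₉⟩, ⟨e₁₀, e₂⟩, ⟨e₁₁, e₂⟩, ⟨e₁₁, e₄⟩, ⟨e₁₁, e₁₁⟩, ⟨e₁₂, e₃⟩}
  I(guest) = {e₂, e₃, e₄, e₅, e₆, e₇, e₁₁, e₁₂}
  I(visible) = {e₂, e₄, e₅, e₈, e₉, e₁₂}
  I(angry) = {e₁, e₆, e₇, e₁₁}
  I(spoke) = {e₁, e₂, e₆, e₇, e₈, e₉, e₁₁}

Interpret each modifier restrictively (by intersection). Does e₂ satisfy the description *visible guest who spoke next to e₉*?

yes

⟦who spoke⟧ = ⟦spoke⟧ = {e₁, e₂, e₆, e₇, e₈, e₉, e₁₁}
⟦next to e₉⟧ = {x : ⟨x, e₉⟩ ∈ ⟦next to⟧} = {e₂, e₃, e₄, e₅, e₈, e₉}
⟦guest⟧ = {e₂, e₃, e₄, e₅, e₆, e₇, e₁₁, e₁₂}
… ∩ ⟦who spoke⟧ = {e₂, e₃, e₄, e₅, e₆, e₇, e₁₁, e₁₂} ∩ {e₁, e₂, e₆, e₇, e₈, e₉, e₁₁} = {e₂, e₆, e₇, e₁₁}
… ∩ ⟦next to e₉⟧ = {e₂, e₆, e₇, e₁₁} ∩ {e₂, e₃, e₄, e₅, e₈, e₉} = {e₂}
… ∩ ⟦visible⟧ = {e₂} ∩ {e₂, e₄, e₅, e₈, e₉, e₁₂} = {e₂}
⟦visible guest who spoke next to e₉⟧ = {e₂}; e₂ ∈ this set.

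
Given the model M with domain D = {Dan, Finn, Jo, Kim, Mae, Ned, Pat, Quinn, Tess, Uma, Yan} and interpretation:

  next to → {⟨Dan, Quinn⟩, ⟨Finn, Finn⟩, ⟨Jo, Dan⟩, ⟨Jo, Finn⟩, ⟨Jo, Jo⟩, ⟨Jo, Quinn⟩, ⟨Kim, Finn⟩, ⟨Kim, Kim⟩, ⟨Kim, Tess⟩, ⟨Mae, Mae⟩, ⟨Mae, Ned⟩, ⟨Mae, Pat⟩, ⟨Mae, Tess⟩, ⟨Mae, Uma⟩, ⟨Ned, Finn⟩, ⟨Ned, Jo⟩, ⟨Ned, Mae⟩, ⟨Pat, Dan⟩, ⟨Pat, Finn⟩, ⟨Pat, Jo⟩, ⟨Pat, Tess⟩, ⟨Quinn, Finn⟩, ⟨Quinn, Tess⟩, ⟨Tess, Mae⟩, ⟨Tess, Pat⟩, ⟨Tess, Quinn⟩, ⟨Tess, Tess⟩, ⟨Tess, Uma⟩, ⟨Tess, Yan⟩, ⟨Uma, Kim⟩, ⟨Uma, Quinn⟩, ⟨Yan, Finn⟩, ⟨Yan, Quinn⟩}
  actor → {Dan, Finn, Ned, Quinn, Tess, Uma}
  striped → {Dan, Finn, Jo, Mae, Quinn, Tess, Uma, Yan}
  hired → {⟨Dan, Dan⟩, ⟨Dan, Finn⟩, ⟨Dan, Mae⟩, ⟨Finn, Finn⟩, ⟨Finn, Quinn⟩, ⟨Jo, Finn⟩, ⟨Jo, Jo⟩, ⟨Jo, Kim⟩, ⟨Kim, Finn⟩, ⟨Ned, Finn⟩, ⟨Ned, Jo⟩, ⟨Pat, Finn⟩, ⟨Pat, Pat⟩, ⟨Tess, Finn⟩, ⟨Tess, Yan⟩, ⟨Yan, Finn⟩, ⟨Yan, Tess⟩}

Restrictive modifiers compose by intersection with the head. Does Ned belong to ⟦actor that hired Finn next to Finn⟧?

yes

⟦that hired Finn⟧ = {x : ⟨x, Finn⟩ ∈ ⟦hired⟧} = {Dan, Finn, Jo, Kim, Ned, Pat, Tess, Yan}
⟦next to Finn⟧ = {x : ⟨x, Finn⟩ ∈ ⟦next to⟧} = {Finn, Jo, Kim, Ned, Pat, Quinn, Yan}
⟦actor⟧ = {Dan, Finn, Ned, Quinn, Tess, Uma}
… ∩ ⟦that hired Finn⟧ = {Dan, Finn, Ned, Quinn, Tess, Uma} ∩ {Dan, Finn, Jo, Kim, Ned, Pat, Tess, Yan} = {Dan, Finn, Ned, Tess}
… ∩ ⟦next to Finn⟧ = {Dan, Finn, Ned, Tess} ∩ {Finn, Jo, Kim, Ned, Pat, Quinn, Yan} = {Finn, Ned}
⟦actor that hired Finn next to Finn⟧ = {Finn, Ned}; Ned ∈ this set.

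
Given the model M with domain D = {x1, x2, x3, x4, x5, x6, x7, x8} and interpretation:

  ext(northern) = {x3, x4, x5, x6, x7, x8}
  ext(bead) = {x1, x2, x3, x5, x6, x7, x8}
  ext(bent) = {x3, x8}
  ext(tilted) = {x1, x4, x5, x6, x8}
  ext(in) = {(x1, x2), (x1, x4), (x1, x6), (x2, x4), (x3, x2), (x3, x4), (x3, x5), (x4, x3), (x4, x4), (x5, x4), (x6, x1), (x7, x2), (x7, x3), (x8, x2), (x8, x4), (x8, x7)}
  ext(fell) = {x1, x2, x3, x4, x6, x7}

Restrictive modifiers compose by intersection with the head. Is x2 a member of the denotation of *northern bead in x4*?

⟦in x4⟧ = {x : ⟨x, x4⟩ ∈ ⟦in⟧} = {x1, x2, x3, x4, x5, x8}
⟦bead⟧ = {x1, x2, x3, x5, x6, x7, x8}
… ∩ ⟦in x4⟧ = {x1, x2, x3, x5, x6, x7, x8} ∩ {x1, x2, x3, x4, x5, x8} = {x1, x2, x3, x5, x8}
… ∩ ⟦northern⟧ = {x1, x2, x3, x5, x8} ∩ {x3, x4, x5, x6, x7, x8} = {x3, x5, x8}
⟦northern bead in x4⟧ = {x3, x5, x8}; x2 ∉ this set.

no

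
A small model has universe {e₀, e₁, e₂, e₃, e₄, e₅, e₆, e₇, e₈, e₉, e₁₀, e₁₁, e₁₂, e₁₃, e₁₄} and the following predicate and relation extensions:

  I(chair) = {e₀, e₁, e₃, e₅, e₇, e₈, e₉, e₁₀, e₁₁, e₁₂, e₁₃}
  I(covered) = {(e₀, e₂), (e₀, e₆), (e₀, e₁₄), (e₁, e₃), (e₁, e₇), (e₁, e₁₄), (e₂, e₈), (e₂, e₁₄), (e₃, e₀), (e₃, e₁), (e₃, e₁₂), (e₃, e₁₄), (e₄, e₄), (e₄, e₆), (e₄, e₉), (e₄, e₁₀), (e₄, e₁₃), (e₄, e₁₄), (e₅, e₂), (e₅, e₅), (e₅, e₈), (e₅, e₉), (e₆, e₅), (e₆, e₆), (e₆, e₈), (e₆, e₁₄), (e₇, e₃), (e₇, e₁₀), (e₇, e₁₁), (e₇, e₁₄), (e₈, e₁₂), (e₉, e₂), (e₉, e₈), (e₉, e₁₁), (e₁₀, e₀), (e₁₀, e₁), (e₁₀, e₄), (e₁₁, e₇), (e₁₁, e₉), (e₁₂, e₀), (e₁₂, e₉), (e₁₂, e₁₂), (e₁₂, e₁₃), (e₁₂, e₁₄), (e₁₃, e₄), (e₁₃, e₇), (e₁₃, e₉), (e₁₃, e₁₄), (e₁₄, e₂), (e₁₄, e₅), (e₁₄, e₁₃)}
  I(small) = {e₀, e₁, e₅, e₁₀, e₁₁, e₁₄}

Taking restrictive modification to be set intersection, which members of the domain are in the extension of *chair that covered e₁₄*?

{e₀, e₁, e₃, e₇, e₁₂, e₁₃}

⟦that covered e₁₄⟧ = {x : ⟨x, e₁₄⟩ ∈ ⟦covered⟧} = {e₀, e₁, e₂, e₃, e₄, e₆, e₇, e₁₂, e₁₃}
⟦chair⟧ = {e₀, e₁, e₃, e₅, e₇, e₈, e₉, e₁₀, e₁₁, e₁₂, e₁₃}
… ∩ ⟦that covered e₁₄⟧ = {e₀, e₁, e₃, e₅, e₇, e₈, e₉, e₁₀, e₁₁, e₁₂, e₁₃} ∩ {e₀, e₁, e₂, e₃, e₄, e₆, e₇, e₁₂, e₁₃} = {e₀, e₁, e₃, e₇, e₁₂, e₁₃}
So ⟦chair that covered e₁₄⟧ = {e₀, e₁, e₃, e₇, e₁₂, e₁₃}.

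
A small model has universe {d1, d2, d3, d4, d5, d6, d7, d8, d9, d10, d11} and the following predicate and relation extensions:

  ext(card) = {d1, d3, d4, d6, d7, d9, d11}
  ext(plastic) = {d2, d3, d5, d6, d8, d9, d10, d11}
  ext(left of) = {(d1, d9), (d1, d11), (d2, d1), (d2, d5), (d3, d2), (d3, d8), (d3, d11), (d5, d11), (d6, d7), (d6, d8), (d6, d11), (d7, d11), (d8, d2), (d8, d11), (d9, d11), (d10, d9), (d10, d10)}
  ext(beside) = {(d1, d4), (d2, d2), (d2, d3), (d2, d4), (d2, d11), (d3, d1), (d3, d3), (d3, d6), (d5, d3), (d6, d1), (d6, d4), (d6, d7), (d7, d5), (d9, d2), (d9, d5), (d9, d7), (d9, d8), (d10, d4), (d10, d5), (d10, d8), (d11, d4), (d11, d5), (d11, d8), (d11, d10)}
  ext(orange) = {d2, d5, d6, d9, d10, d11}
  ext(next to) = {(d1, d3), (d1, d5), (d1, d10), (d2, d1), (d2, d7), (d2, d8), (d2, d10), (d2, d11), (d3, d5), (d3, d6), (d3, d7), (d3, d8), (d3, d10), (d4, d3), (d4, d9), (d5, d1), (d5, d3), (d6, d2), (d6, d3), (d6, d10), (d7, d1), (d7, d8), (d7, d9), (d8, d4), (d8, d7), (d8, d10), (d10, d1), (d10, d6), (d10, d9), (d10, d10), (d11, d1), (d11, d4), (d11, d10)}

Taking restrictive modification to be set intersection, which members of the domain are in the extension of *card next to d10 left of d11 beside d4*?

⟦next to d10⟧ = {x : ⟨x, d10⟩ ∈ ⟦next to⟧} = {d1, d2, d3, d6, d8, d10, d11}
⟦left of d11⟧ = {x : ⟨x, d11⟩ ∈ ⟦left of⟧} = {d1, d3, d5, d6, d7, d8, d9}
⟦beside d4⟧ = {x : ⟨x, d4⟩ ∈ ⟦beside⟧} = {d1, d2, d6, d10, d11}
⟦card⟧ = {d1, d3, d4, d6, d7, d9, d11}
… ∩ ⟦next to d10⟧ = {d1, d3, d4, d6, d7, d9, d11} ∩ {d1, d2, d3, d6, d8, d10, d11} = {d1, d3, d6, d11}
… ∩ ⟦left of d11⟧ = {d1, d3, d6, d11} ∩ {d1, d3, d5, d6, d7, d8, d9} = {d1, d3, d6}
… ∩ ⟦beside d4⟧ = {d1, d3, d6} ∩ {d1, d2, d6, d10, d11} = {d1, d6}
So ⟦card next to d10 left of d11 beside d4⟧ = {d1, d6}.

{d1, d6}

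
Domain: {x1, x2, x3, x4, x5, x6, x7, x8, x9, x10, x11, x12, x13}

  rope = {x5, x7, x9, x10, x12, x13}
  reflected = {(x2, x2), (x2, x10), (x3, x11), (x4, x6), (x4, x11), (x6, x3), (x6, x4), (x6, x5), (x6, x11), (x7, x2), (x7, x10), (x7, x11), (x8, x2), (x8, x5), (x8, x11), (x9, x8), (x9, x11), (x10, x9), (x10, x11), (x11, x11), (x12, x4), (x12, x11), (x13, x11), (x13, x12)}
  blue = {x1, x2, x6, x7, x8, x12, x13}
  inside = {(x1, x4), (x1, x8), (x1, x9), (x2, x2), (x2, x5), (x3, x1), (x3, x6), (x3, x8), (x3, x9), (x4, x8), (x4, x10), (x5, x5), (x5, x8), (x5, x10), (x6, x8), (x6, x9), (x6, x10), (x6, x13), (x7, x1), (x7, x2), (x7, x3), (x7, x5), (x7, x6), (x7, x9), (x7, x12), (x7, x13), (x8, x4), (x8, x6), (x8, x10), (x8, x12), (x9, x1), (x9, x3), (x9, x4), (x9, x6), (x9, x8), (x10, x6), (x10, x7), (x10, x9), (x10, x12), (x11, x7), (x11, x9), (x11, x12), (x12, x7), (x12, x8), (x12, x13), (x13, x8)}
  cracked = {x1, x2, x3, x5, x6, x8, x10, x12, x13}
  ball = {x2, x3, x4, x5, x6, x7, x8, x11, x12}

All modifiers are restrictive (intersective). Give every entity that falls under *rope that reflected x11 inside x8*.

⟦that reflected x11⟧ = {x : ⟨x, x11⟩ ∈ ⟦reflected⟧} = {x3, x4, x6, x7, x8, x9, x10, x11, x12, x13}
⟦inside x8⟧ = {x : ⟨x, x8⟩ ∈ ⟦inside⟧} = {x1, x3, x4, x5, x6, x9, x12, x13}
⟦rope⟧ = {x5, x7, x9, x10, x12, x13}
… ∩ ⟦that reflected x11⟧ = {x5, x7, x9, x10, x12, x13} ∩ {x3, x4, x6, x7, x8, x9, x10, x11, x12, x13} = {x7, x9, x10, x12, x13}
… ∩ ⟦inside x8⟧ = {x7, x9, x10, x12, x13} ∩ {x1, x3, x4, x5, x6, x9, x12, x13} = {x9, x12, x13}
So ⟦rope that reflected x11 inside x8⟧ = {x9, x12, x13}.

{x9, x12, x13}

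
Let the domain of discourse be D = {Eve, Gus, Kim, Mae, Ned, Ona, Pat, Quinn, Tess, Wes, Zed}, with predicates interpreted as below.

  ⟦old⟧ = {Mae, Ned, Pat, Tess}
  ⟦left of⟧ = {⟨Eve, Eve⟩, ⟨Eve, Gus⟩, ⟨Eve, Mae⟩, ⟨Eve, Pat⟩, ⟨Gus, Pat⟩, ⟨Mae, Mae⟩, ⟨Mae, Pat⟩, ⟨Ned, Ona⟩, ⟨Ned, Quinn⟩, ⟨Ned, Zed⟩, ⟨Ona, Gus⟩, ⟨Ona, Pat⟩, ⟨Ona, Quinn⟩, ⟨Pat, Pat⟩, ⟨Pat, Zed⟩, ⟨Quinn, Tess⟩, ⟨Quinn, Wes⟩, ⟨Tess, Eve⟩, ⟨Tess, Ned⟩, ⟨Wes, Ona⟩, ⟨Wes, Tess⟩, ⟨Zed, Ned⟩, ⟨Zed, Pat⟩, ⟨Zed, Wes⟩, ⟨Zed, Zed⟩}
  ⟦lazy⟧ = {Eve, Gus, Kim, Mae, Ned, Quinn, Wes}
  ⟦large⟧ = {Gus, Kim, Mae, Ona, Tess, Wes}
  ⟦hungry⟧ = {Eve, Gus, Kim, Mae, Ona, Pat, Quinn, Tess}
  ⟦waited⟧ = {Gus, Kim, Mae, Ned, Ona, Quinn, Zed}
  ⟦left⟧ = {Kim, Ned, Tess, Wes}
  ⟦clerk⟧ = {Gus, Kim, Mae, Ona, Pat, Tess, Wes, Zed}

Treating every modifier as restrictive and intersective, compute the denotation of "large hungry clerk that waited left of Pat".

{Gus, Mae, Ona}

⟦that waited⟧ = ⟦waited⟧ = {Gus, Kim, Mae, Ned, Ona, Quinn, Zed}
⟦left of Pat⟧ = {x : ⟨x, Pat⟩ ∈ ⟦left of⟧} = {Eve, Gus, Mae, Ona, Pat, Zed}
⟦clerk⟧ = {Gus, Kim, Mae, Ona, Pat, Tess, Wes, Zed}
… ∩ ⟦that waited⟧ = {Gus, Kim, Mae, Ona, Pat, Tess, Wes, Zed} ∩ {Gus, Kim, Mae, Ned, Ona, Quinn, Zed} = {Gus, Kim, Mae, Ona, Zed}
… ∩ ⟦left of Pat⟧ = {Gus, Kim, Mae, Ona, Zed} ∩ {Eve, Gus, Mae, Ona, Pat, Zed} = {Gus, Mae, Ona, Zed}
… ∩ ⟦large⟧ = {Gus, Mae, Ona, Zed} ∩ {Gus, Kim, Mae, Ona, Tess, Wes} = {Gus, Mae, Ona}
… ∩ ⟦hungry⟧ = {Gus, Mae, Ona} ∩ {Eve, Gus, Kim, Mae, Ona, Pat, Quinn, Tess} = {Gus, Mae, Ona}
So ⟦large hungry clerk that waited left of Pat⟧ = {Gus, Mae, Ona}.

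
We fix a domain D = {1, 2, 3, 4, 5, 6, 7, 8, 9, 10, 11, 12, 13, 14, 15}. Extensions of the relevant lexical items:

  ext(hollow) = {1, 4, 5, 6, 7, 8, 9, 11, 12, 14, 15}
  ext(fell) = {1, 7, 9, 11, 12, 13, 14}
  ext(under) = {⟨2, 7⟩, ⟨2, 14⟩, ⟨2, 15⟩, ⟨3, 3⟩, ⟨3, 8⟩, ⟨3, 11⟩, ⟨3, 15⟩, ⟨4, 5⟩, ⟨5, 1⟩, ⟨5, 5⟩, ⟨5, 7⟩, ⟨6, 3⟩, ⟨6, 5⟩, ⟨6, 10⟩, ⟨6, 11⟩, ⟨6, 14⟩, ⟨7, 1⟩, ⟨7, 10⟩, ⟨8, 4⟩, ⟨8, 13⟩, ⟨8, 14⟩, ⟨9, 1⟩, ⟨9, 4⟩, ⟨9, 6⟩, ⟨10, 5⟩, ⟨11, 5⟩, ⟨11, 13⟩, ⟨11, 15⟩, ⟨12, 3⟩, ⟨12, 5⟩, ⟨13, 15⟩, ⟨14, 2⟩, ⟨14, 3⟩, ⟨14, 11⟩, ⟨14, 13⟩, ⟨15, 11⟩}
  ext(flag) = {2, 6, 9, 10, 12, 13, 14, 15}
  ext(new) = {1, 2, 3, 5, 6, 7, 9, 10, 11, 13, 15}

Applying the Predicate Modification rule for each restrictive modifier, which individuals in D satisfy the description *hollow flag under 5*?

⟦under 5⟧ = {x : ⟨x, 5⟩ ∈ ⟦under⟧} = {4, 5, 6, 10, 11, 12}
⟦flag⟧ = {2, 6, 9, 10, 12, 13, 14, 15}
… ∩ ⟦under 5⟧ = {2, 6, 9, 10, 12, 13, 14, 15} ∩ {4, 5, 6, 10, 11, 12} = {6, 10, 12}
… ∩ ⟦hollow⟧ = {6, 10, 12} ∩ {1, 4, 5, 6, 7, 8, 9, 11, 12, 14, 15} = {6, 12}
So ⟦hollow flag under 5⟧ = {6, 12}.

{6, 12}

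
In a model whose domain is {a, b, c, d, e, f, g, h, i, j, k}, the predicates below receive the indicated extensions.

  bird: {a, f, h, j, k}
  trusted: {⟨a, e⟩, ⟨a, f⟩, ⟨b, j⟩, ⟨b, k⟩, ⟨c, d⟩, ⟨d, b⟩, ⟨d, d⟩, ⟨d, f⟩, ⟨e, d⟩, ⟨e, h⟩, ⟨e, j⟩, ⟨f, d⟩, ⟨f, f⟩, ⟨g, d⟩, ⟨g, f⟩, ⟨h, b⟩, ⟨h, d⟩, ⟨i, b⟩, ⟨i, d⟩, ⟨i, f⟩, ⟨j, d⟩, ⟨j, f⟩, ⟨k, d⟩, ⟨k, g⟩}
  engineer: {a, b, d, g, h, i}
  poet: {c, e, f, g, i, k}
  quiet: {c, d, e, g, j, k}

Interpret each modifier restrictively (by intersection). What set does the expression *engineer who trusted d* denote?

{d, g, h, i}

⟦who trusted d⟧ = {x : ⟨x, d⟩ ∈ ⟦trusted⟧} = {c, d, e, f, g, h, i, j, k}
⟦engineer⟧ = {a, b, d, g, h, i}
… ∩ ⟦who trusted d⟧ = {a, b, d, g, h, i} ∩ {c, d, e, f, g, h, i, j, k} = {d, g, h, i}
So ⟦engineer who trusted d⟧ = {d, g, h, i}.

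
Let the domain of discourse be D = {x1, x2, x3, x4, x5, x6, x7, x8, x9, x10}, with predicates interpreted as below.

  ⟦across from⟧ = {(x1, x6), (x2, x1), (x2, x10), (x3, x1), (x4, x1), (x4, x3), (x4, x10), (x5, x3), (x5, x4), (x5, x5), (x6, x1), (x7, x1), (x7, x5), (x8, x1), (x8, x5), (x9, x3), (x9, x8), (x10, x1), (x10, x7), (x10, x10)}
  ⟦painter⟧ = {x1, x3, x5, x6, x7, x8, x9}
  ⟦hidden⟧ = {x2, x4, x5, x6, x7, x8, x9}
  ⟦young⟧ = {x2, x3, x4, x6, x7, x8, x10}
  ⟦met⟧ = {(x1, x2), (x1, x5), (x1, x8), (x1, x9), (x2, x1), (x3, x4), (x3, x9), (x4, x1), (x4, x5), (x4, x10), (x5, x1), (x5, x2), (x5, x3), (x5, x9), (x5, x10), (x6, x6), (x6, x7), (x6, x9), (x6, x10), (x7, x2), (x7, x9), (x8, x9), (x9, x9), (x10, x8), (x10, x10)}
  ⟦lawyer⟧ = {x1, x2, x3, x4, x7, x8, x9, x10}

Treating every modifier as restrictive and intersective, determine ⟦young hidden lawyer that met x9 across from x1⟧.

⟦that met x9⟧ = {x : ⟨x, x9⟩ ∈ ⟦met⟧} = {x1, x3, x5, x6, x7, x8, x9}
⟦across from x1⟧ = {x : ⟨x, x1⟩ ∈ ⟦across from⟧} = {x2, x3, x4, x6, x7, x8, x10}
⟦lawyer⟧ = {x1, x2, x3, x4, x7, x8, x9, x10}
… ∩ ⟦that met x9⟧ = {x1, x2, x3, x4, x7, x8, x9, x10} ∩ {x1, x3, x5, x6, x7, x8, x9} = {x1, x3, x7, x8, x9}
… ∩ ⟦across from x1⟧ = {x1, x3, x7, x8, x9} ∩ {x2, x3, x4, x6, x7, x8, x10} = {x3, x7, x8}
… ∩ ⟦young⟧ = {x3, x7, x8} ∩ {x2, x3, x4, x6, x7, x8, x10} = {x3, x7, x8}
… ∩ ⟦hidden⟧ = {x3, x7, x8} ∩ {x2, x4, x5, x6, x7, x8, x9} = {x7, x8}
So ⟦young hidden lawyer that met x9 across from x1⟧ = {x7, x8}.

{x7, x8}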